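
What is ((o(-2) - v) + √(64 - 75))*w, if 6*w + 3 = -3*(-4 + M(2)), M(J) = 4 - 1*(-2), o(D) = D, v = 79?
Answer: 243/2 - 3*I*√11/2 ≈ 121.5 - 4.9749*I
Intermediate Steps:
M(J) = 6 (M(J) = 4 + 2 = 6)
w = -3/2 (w = -½ + (-3*(-4 + 6))/6 = -½ + (-3*2)/6 = -½ + (⅙)*(-6) = -½ - 1 = -3/2 ≈ -1.5000)
((o(-2) - v) + √(64 - 75))*w = ((-2 - 1*79) + √(64 - 75))*(-3/2) = ((-2 - 79) + √(-11))*(-3/2) = (-81 + I*√11)*(-3/2) = 243/2 - 3*I*√11/2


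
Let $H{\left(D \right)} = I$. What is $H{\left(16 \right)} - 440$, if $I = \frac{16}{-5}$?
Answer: $- \frac{2216}{5} \approx -443.2$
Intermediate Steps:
$I = - \frac{16}{5}$ ($I = 16 \left(- \frac{1}{5}\right) = - \frac{16}{5} \approx -3.2$)
$H{\left(D \right)} = - \frac{16}{5}$
$H{\left(16 \right)} - 440 = - \frac{16}{5} - 440 = - \frac{2216}{5}$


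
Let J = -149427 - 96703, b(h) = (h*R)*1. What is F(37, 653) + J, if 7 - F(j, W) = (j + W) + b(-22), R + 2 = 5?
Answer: -246747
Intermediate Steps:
R = 3 (R = -2 + 5 = 3)
b(h) = 3*h (b(h) = (h*3)*1 = (3*h)*1 = 3*h)
F(j, W) = 73 - W - j (F(j, W) = 7 - ((j + W) + 3*(-22)) = 7 - ((W + j) - 66) = 7 - (-66 + W + j) = 7 + (66 - W - j) = 73 - W - j)
J = -246130
F(37, 653) + J = (73 - 1*653 - 1*37) - 246130 = (73 - 653 - 37) - 246130 = -617 - 246130 = -246747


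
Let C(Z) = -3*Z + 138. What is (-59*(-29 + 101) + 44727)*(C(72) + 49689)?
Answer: 2008203669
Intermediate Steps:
C(Z) = 138 - 3*Z
(-59*(-29 + 101) + 44727)*(C(72) + 49689) = (-59*(-29 + 101) + 44727)*((138 - 3*72) + 49689) = (-59*72 + 44727)*((138 - 216) + 49689) = (-4248 + 44727)*(-78 + 49689) = 40479*49611 = 2008203669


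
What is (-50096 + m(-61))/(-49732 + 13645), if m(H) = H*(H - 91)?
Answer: 13608/12029 ≈ 1.1313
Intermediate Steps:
m(H) = H*(-91 + H)
(-50096 + m(-61))/(-49732 + 13645) = (-50096 - 61*(-91 - 61))/(-49732 + 13645) = (-50096 - 61*(-152))/(-36087) = (-50096 + 9272)*(-1/36087) = -40824*(-1/36087) = 13608/12029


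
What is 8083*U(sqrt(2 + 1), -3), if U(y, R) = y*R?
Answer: -24249*sqrt(3) ≈ -42001.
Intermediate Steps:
U(y, R) = R*y
8083*U(sqrt(2 + 1), -3) = 8083*(-3*sqrt(2 + 1)) = 8083*(-3*sqrt(3)) = -24249*sqrt(3)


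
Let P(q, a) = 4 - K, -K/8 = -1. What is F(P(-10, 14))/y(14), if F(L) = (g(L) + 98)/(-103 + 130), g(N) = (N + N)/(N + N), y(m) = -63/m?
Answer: -22/27 ≈ -0.81481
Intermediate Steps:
K = 8 (K = -8*(-1) = 8)
P(q, a) = -4 (P(q, a) = 4 - 1*8 = 4 - 8 = -4)
g(N) = 1 (g(N) = (2*N)/((2*N)) = (2*N)*(1/(2*N)) = 1)
F(L) = 11/3 (F(L) = (1 + 98)/(-103 + 130) = 99/27 = 99*(1/27) = 11/3)
F(P(-10, 14))/y(14) = 11/(3*((-63/14))) = 11/(3*((-63*1/14))) = 11/(3*(-9/2)) = (11/3)*(-2/9) = -22/27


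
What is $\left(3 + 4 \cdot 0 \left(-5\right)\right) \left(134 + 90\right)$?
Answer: $672$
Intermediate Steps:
$\left(3 + 4 \cdot 0 \left(-5\right)\right) \left(134 + 90\right) = \left(3 + 0 \left(-5\right)\right) 224 = \left(3 + 0\right) 224 = 3 \cdot 224 = 672$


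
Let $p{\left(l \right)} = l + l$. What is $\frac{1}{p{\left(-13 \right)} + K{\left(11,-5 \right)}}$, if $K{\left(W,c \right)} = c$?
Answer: $- \frac{1}{31} \approx -0.032258$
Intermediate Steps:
$p{\left(l \right)} = 2 l$
$\frac{1}{p{\left(-13 \right)} + K{\left(11,-5 \right)}} = \frac{1}{2 \left(-13\right) - 5} = \frac{1}{-26 - 5} = \frac{1}{-31} = - \frac{1}{31}$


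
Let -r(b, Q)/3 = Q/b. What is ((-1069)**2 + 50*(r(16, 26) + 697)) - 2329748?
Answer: -4609523/4 ≈ -1.1524e+6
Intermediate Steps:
r(b, Q) = -3*Q/b
((-1069)**2 + 50*(r(16, 26) + 697)) - 2329748 = ((-1069)**2 + 50*(-3*26/16 + 697)) - 2329748 = (1142761 + 50*(-3*26*1/16 + 697)) - 2329748 = (1142761 + 50*(-39/8 + 697)) - 2329748 = (1142761 + 50*(5537/8)) - 2329748 = (1142761 + 138425/4) - 2329748 = 4709469/4 - 2329748 = -4609523/4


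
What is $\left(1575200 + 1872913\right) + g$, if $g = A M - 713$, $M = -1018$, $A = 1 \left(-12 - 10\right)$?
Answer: $3469796$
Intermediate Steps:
$A = -22$ ($A = 1 \left(-22\right) = -22$)
$g = 21683$ ($g = \left(-22\right) \left(-1018\right) - 713 = 22396 - 713 = 21683$)
$\left(1575200 + 1872913\right) + g = \left(1575200 + 1872913\right) + 21683 = 3448113 + 21683 = 3469796$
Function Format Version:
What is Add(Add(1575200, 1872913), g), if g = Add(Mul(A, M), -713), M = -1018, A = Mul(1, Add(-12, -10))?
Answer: 3469796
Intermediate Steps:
A = -22 (A = Mul(1, -22) = -22)
g = 21683 (g = Add(Mul(-22, -1018), -713) = Add(22396, -713) = 21683)
Add(Add(1575200, 1872913), g) = Add(Add(1575200, 1872913), 21683) = Add(3448113, 21683) = 3469796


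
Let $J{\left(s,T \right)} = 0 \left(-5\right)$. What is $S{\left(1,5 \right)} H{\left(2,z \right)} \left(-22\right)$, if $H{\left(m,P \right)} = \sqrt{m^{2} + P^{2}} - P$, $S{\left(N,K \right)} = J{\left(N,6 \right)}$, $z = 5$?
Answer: $0$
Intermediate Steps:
$J{\left(s,T \right)} = 0$
$S{\left(N,K \right)} = 0$
$H{\left(m,P \right)} = \sqrt{P^{2} + m^{2}} - P$
$S{\left(1,5 \right)} H{\left(2,z \right)} \left(-22\right) = 0 \left(\sqrt{5^{2} + 2^{2}} - 5\right) \left(-22\right) = 0 \left(\sqrt{25 + 4} - 5\right) \left(-22\right) = 0 \left(\sqrt{29} - 5\right) \left(-22\right) = 0 \left(-5 + \sqrt{29}\right) \left(-22\right) = 0 \left(-22\right) = 0$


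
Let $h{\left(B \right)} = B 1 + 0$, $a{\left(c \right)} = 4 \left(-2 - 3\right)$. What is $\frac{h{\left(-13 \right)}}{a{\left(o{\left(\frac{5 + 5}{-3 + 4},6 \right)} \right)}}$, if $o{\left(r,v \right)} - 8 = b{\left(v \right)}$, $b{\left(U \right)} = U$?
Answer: $\frac{13}{20} \approx 0.65$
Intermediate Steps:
$o{\left(r,v \right)} = 8 + v$
$a{\left(c \right)} = -20$ ($a{\left(c \right)} = 4 \left(-5\right) = -20$)
$h{\left(B \right)} = B$ ($h{\left(B \right)} = B + 0 = B$)
$\frac{h{\left(-13 \right)}}{a{\left(o{\left(\frac{5 + 5}{-3 + 4},6 \right)} \right)}} = - \frac{13}{-20} = \left(-13\right) \left(- \frac{1}{20}\right) = \frac{13}{20}$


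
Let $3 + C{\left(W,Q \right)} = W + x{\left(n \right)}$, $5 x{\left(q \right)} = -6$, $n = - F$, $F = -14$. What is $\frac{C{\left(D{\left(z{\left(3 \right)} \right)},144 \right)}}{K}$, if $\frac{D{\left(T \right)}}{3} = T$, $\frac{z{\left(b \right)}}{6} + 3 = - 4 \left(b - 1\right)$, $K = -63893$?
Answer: $\frac{1011}{319465} \approx 0.0031647$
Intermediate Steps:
$n = 14$ ($n = \left(-1\right) \left(-14\right) = 14$)
$z{\left(b \right)} = 6 - 24 b$ ($z{\left(b \right)} = -18 + 6 \left(- 4 \left(b - 1\right)\right) = -18 + 6 \left(- 4 \left(-1 + b\right)\right) = -18 + 6 \left(4 - 4 b\right) = -18 - \left(-24 + 24 b\right) = 6 - 24 b$)
$x{\left(q \right)} = - \frac{6}{5}$ ($x{\left(q \right)} = \frac{1}{5} \left(-6\right) = - \frac{6}{5}$)
$D{\left(T \right)} = 3 T$
$C{\left(W,Q \right)} = - \frac{21}{5} + W$ ($C{\left(W,Q \right)} = -3 + \left(W - \frac{6}{5}\right) = -3 + \left(- \frac{6}{5} + W\right) = - \frac{21}{5} + W$)
$\frac{C{\left(D{\left(z{\left(3 \right)} \right)},144 \right)}}{K} = \frac{- \frac{21}{5} + 3 \left(6 - 72\right)}{-63893} = \left(- \frac{21}{5} + 3 \left(6 - 72\right)\right) \left(- \frac{1}{63893}\right) = \left(- \frac{21}{5} + 3 \left(-66\right)\right) \left(- \frac{1}{63893}\right) = \left(- \frac{21}{5} - 198\right) \left(- \frac{1}{63893}\right) = \left(- \frac{1011}{5}\right) \left(- \frac{1}{63893}\right) = \frac{1011}{319465}$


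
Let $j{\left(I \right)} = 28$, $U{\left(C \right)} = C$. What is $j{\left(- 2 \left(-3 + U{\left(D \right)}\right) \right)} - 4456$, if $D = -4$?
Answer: $-4428$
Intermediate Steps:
$j{\left(- 2 \left(-3 + U{\left(D \right)}\right) \right)} - 4456 = 28 - 4456 = -4428$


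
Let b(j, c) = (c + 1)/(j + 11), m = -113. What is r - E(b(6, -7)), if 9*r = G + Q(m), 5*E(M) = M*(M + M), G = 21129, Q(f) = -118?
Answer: 30360247/13005 ≈ 2334.5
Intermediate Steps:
b(j, c) = (1 + c)/(11 + j)
E(M) = 2*M²/5 (E(M) = (M*(M + M))/5 = (M*(2*M))/5 = (2*M²)/5 = 2*M²/5)
r = 21011/9 (r = (21129 - 118)/9 = (⅑)*21011 = 21011/9 ≈ 2334.6)
r - E(b(6, -7)) = 21011/9 - 2*((1 - 7)/(11 + 6))²/5 = 21011/9 - 2*(-6/17)²/5 = 21011/9 - 2*36/(5*289) = 21011/9 - 1*72/1445 = 21011/9 - 72/1445 = 30360247/13005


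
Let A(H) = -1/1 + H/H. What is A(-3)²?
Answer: 0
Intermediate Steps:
A(H) = 0 (A(H) = -1*1 + 1 = -1 + 1 = 0)
A(-3)² = 0² = 0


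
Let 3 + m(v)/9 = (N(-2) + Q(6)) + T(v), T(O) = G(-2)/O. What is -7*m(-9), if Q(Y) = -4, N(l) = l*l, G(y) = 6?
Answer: 231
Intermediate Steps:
N(l) = l²
T(O) = 6/O
m(v) = -27 + 54/v (m(v) = -27 + 9*(((-2)² - 4) + 6/v) = -27 + 9*((4 - 4) + 6/v) = -27 + 9*(0 + 6/v) = -27 + 9*(6/v) = -27 + 54/v)
-7*m(-9) = -7*(-27 + 54/(-9)) = -7*(-27 + 54*(-⅑)) = -7*(-27 - 6) = -7*(-33) = 231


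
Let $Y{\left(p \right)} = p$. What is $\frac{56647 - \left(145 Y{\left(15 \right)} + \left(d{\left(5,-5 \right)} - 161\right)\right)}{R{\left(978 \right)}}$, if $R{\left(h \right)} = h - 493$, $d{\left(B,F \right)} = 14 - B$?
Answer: $\frac{54624}{485} \approx 112.63$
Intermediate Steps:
$R{\left(h \right)} = -493 + h$
$\frac{56647 - \left(145 Y{\left(15 \right)} + \left(d{\left(5,-5 \right)} - 161\right)\right)}{R{\left(978 \right)}} = \frac{56647 - \left(145 \cdot 15 + \left(\left(14 - 5\right) - 161\right)\right)}{-493 + 978} = \frac{56647 - \left(2175 + \left(\left(14 - 5\right) - 161\right)\right)}{485} = \left(56647 - \left(2175 + \left(9 - 161\right)\right)\right) \frac{1}{485} = \left(56647 - \left(2175 - 152\right)\right) \frac{1}{485} = \left(56647 - 2023\right) \frac{1}{485} = 54624 \cdot \frac{1}{485} = \frac{54624}{485}$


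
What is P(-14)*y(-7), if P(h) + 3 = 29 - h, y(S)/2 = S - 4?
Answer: -880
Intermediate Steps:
y(S) = -8 + 2*S (y(S) = 2*(S - 4) = 2*(-4 + S) = -8 + 2*S)
P(h) = 26 - h (P(h) = -3 + (29 - h) = 26 - h)
P(-14)*y(-7) = (26 - 1*(-14))*(-8 + 2*(-7)) = (26 + 14)*(-8 - 14) = 40*(-22) = -880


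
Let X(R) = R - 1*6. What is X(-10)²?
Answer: 256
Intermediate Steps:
X(R) = -6 + R (X(R) = R - 6 = -6 + R)
X(-10)² = (-6 - 10)² = (-16)² = 256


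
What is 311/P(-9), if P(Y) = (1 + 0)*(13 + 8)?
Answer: 311/21 ≈ 14.810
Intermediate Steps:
P(Y) = 21 (P(Y) = 1*21 = 21)
311/P(-9) = 311/21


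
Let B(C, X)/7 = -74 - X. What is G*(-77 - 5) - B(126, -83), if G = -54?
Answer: 4365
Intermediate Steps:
B(C, X) = -518 - 7*X (B(C, X) = 7*(-74 - X) = -518 - 7*X)
G*(-77 - 5) - B(126, -83) = -54*(-77 - 5) - (-518 - 7*(-83)) = -54*(-82) - (-518 + 581) = 4428 - 1*63 = 4428 - 63 = 4365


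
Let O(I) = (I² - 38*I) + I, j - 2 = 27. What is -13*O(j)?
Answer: 3016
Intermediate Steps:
j = 29 (j = 2 + 27 = 29)
O(I) = I² - 37*I
-13*O(j) = -377*(-37 + 29) = -377*(-8) = -13*(-232) = 3016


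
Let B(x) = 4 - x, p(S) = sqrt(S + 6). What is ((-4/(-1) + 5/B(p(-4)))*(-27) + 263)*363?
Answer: 295845/7 - 49005*sqrt(2)/14 ≈ 37313.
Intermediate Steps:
p(S) = sqrt(6 + S)
((-4/(-1) + 5/B(p(-4)))*(-27) + 263)*363 = ((-4/(-1) + 5/(4 - sqrt(6 - 4)))*(-27) + 263)*363 = ((-4*(-1) + 5/(4 - sqrt(2)))*(-27) + 263)*363 = ((4 + 5/(4 - sqrt(2)))*(-27) + 263)*363 = ((-108 - 135/(4 - sqrt(2))) + 263)*363 = (155 - 135/(4 - sqrt(2)))*363 = 56265 - 49005/(4 - sqrt(2))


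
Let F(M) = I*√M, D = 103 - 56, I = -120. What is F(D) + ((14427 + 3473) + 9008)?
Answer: 26908 - 120*√47 ≈ 26085.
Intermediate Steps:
D = 47
F(M) = -120*√M
F(D) + ((14427 + 3473) + 9008) = -120*√47 + ((14427 + 3473) + 9008) = -120*√47 + (17900 + 9008) = -120*√47 + 26908 = 26908 - 120*√47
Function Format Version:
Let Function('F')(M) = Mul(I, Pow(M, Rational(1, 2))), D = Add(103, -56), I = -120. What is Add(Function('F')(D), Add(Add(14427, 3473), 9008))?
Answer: Add(26908, Mul(-120, Pow(47, Rational(1, 2)))) ≈ 26085.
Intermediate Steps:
D = 47
Function('F')(M) = Mul(-120, Pow(M, Rational(1, 2)))
Add(Function('F')(D), Add(Add(14427, 3473), 9008)) = Add(Mul(-120, Pow(47, Rational(1, 2))), Add(Add(14427, 3473), 9008)) = Add(Mul(-120, Pow(47, Rational(1, 2))), Add(17900, 9008)) = Add(Mul(-120, Pow(47, Rational(1, 2))), 26908) = Add(26908, Mul(-120, Pow(47, Rational(1, 2))))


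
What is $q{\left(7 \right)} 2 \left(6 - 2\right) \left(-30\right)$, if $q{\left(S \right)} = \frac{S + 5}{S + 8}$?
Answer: $-192$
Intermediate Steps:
$q{\left(S \right)} = \frac{5 + S}{8 + S}$
$q{\left(7 \right)} 2 \left(6 - 2\right) \left(-30\right) = \frac{5 + 7}{8 + 7} \cdot 2 \left(6 - 2\right) \left(-30\right) = \frac{1}{15} \cdot 12 \cdot 2 \cdot 4 \left(-30\right) = \frac{1}{15} \cdot 12 \cdot 8 \left(-30\right) = \frac{4}{5} \cdot 8 \left(-30\right) = \frac{32}{5} \left(-30\right) = -192$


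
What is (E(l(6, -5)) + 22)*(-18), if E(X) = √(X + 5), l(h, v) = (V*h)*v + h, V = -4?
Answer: -396 - 18*√131 ≈ -602.02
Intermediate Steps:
l(h, v) = h - 4*h*v (l(h, v) = (-4*h)*v + h = -4*h*v + h = h - 4*h*v)
E(X) = √(5 + X)
(E(l(6, -5)) + 22)*(-18) = (√(5 + 6*(1 - 4*(-5))) + 22)*(-18) = (√(5 + 6*(1 + 20)) + 22)*(-18) = (√(5 + 6*21) + 22)*(-18) = (√(5 + 126) + 22)*(-18) = (√131 + 22)*(-18) = (22 + √131)*(-18) = -396 - 18*√131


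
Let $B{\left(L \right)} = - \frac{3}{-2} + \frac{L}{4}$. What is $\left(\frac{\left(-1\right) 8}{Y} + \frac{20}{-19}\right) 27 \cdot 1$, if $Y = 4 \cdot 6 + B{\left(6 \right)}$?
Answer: $- \frac{692}{19} \approx -36.421$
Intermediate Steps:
$B{\left(L \right)} = \frac{3}{2} + \frac{L}{4}$ ($B{\left(L \right)} = \left(-3\right) \left(- \frac{1}{2}\right) + L \frac{1}{4} = \frac{3}{2} + \frac{L}{4}$)
$Y = 27$ ($Y = 4 \cdot 6 + \left(\frac{3}{2} + \frac{1}{4} \cdot 6\right) = 24 + \left(\frac{3}{2} + \frac{3}{2}\right) = 24 + 3 = 27$)
$\left(\frac{\left(-1\right) 8}{Y} + \frac{20}{-19}\right) 27 \cdot 1 = \left(\frac{\left(-1\right) 8}{27} + \frac{20}{-19}\right) 27 \cdot 1 = \left(\left(-8\right) \frac{1}{27} + 20 \left(- \frac{1}{19}\right)\right) 27 \cdot 1 = \left(- \frac{8}{27} - \frac{20}{19}\right) 27 \cdot 1 = \left(- \frac{692}{513}\right) 27 \cdot 1 = \left(- \frac{692}{19}\right) 1 = - \frac{692}{19}$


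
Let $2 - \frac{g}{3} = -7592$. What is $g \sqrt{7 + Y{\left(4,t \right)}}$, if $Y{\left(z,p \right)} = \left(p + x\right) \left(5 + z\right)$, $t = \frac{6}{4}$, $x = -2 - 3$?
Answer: $79737 i \sqrt{2} \approx 1.1277 \cdot 10^{5} i$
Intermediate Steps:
$g = 22782$ ($g = 6 - -22776 = 6 + 22776 = 22782$)
$x = -5$
$t = \frac{3}{2}$ ($t = 6 \cdot \frac{1}{4} = \frac{3}{2} \approx 1.5$)
$Y{\left(z,p \right)} = \left(-5 + p\right) \left(5 + z\right)$ ($Y{\left(z,p \right)} = \left(p - 5\right) \left(5 + z\right) = \left(-5 + p\right) \left(5 + z\right)$)
$g \sqrt{7 + Y{\left(4,t \right)}} = 22782 \sqrt{7 + \left(-25 - 20 + 5 \cdot \frac{3}{2} + \frac{3}{2} \cdot 4\right)} = 22782 \sqrt{7 + \left(-25 - 20 + \frac{15}{2} + 6\right)} = 22782 \sqrt{7 - \frac{63}{2}} = 22782 \sqrt{- \frac{49}{2}} = 22782 \frac{7 i \sqrt{2}}{2} = 79737 i \sqrt{2}$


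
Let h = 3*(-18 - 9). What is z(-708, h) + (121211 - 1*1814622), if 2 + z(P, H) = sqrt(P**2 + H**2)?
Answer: -1693413 + 15*sqrt(2257) ≈ -1.6927e+6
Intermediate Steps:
h = -81 (h = 3*(-27) = -81)
z(P, H) = -2 + sqrt(H**2 + P**2) (z(P, H) = -2 + sqrt(P**2 + H**2) = -2 + sqrt(H**2 + P**2))
z(-708, h) + (121211 - 1*1814622) = (-2 + sqrt((-81)**2 + (-708)**2)) + (121211 - 1*1814622) = (-2 + sqrt(6561 + 501264)) + (121211 - 1814622) = (-2 + sqrt(507825)) - 1693411 = (-2 + 15*sqrt(2257)) - 1693411 = -1693413 + 15*sqrt(2257)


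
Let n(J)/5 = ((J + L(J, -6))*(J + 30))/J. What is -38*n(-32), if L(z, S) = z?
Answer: 760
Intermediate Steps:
n(J) = 300 + 10*J (n(J) = 5*(((J + J)*(J + 30))/J) = 5*(((2*J)*(30 + J))/J) = 5*((2*J*(30 + J))/J) = 5*(60 + 2*J) = 300 + 10*J)
-38*n(-32) = -38*(300 + 10*(-32)) = -38*(300 - 320) = -38*(-20) = 760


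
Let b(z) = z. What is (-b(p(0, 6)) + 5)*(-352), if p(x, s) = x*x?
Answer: -1760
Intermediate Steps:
p(x, s) = x²
(-b(p(0, 6)) + 5)*(-352) = (-1*0² + 5)*(-352) = (-1*0 + 5)*(-352) = (0 + 5)*(-352) = 5*(-352) = -1760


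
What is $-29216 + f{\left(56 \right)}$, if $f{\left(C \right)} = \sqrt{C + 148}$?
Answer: $-29216 + 2 \sqrt{51} \approx -29202.0$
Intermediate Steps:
$f{\left(C \right)} = \sqrt{148 + C}$
$-29216 + f{\left(56 \right)} = -29216 + \sqrt{148 + 56} = -29216 + \sqrt{204} = -29216 + 2 \sqrt{51}$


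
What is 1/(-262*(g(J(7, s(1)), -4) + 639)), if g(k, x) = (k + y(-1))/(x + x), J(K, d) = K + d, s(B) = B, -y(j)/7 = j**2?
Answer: -4/669541 ≈ -5.9742e-6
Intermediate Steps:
y(j) = -7*j**2
g(k, x) = (-7 + k)/(2*x) (g(k, x) = (k - 7*(-1)**2)/(x + x) = (k - 7*1)/((2*x)) = (k - 7)*(1/(2*x)) = (-7 + k)*(1/(2*x)) = (-7 + k)/(2*x))
1/(-262*(g(J(7, s(1)), -4) + 639)) = 1/(-262*((1/2)*(-7 + (7 + 1))/(-4) + 639)) = 1/(-262*((1/2)*(-1/4)*(-7 + 8) + 639)) = 1/(-262*((1/2)*(-1/4)*1 + 639)) = 1/(-262*(-1/8 + 639)) = 1/(-262*5111/8) = 1/(-669541/4) = -4/669541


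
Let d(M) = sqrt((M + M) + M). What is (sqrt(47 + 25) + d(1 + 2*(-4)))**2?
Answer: 51 + 12*I*sqrt(42) ≈ 51.0 + 77.769*I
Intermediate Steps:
d(M) = sqrt(3)*sqrt(M) (d(M) = sqrt(2*M + M) = sqrt(3*M) = sqrt(3)*sqrt(M))
(sqrt(47 + 25) + d(1 + 2*(-4)))**2 = (sqrt(47 + 25) + sqrt(3)*sqrt(1 + 2*(-4)))**2 = (sqrt(72) + sqrt(3)*sqrt(1 - 8))**2 = (6*sqrt(2) + sqrt(3)*sqrt(-7))**2 = (6*sqrt(2) + sqrt(3)*(I*sqrt(7)))**2 = (6*sqrt(2) + I*sqrt(21))**2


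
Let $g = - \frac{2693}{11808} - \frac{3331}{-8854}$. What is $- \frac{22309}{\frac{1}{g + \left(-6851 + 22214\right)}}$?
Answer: $- \frac{17916211823367389}{52274016} \approx -3.4274 \cdot 10^{8}$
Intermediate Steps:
$g = \frac{7744313}{52274016}$ ($g = \left(-2693\right) \frac{1}{11808} - - \frac{3331}{8854} = - \frac{2693}{11808} + \frac{3331}{8854} = \frac{7744313}{52274016} \approx 0.14815$)
$- \frac{22309}{\frac{1}{g + \left(-6851 + 22214\right)}} = - \frac{22309}{\frac{1}{\frac{7744313}{52274016} + \left(-6851 + 22214\right)}} = - \frac{22309}{\frac{1}{\frac{7744313}{52274016} + 15363}} = - \frac{22309}{\frac{1}{\frac{803093452121}{52274016}}} = - \frac{22309}{\frac{52274016}{803093452121}} = \left(-22309\right) \frac{803093452121}{52274016} = - \frac{17916211823367389}{52274016}$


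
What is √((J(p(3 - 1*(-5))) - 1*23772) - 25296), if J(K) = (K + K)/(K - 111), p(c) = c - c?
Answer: 6*I*√1363 ≈ 221.51*I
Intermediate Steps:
p(c) = 0
J(K) = 2*K/(-111 + K) (J(K) = (2*K)/(-111 + K) = 2*K/(-111 + K))
√((J(p(3 - 1*(-5))) - 1*23772) - 25296) = √((2*0/(-111 + 0) - 1*23772) - 25296) = √((2*0/(-111) - 23772) - 25296) = √((2*0*(-1/111) - 23772) - 25296) = √((0 - 23772) - 25296) = √(-23772 - 25296) = √(-49068) = 6*I*√1363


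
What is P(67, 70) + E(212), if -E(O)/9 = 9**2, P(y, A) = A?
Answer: -659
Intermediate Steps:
E(O) = -729 (E(O) = -9*9**2 = -9*81 = -729)
P(67, 70) + E(212) = 70 - 729 = -659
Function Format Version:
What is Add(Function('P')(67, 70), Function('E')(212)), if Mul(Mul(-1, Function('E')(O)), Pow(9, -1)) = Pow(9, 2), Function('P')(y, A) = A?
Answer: -659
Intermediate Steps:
Function('E')(O) = -729 (Function('E')(O) = Mul(-9, Pow(9, 2)) = Mul(-9, 81) = -729)
Add(Function('P')(67, 70), Function('E')(212)) = Add(70, -729) = -659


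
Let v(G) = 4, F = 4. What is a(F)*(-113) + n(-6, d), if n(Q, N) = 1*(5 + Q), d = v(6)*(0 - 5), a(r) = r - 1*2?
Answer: -227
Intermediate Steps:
a(r) = -2 + r (a(r) = r - 2 = -2 + r)
d = -20 (d = 4*(0 - 5) = 4*(-5) = -20)
n(Q, N) = 5 + Q
a(F)*(-113) + n(-6, d) = (-2 + 4)*(-113) + (5 - 6) = 2*(-113) - 1 = -226 - 1 = -227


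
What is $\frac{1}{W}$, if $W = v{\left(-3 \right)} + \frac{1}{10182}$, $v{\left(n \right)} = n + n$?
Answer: $- \frac{10182}{61091} \approx -0.16667$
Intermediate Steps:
$v{\left(n \right)} = 2 n$
$W = - \frac{61091}{10182}$ ($W = 2 \left(-3\right) + \frac{1}{10182} = -6 + \frac{1}{10182} = - \frac{61091}{10182} \approx -5.9999$)
$\frac{1}{W} = \frac{1}{- \frac{61091}{10182}} = - \frac{10182}{61091}$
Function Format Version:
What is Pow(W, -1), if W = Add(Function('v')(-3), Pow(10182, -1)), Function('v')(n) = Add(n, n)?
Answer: Rational(-10182, 61091) ≈ -0.16667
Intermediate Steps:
Function('v')(n) = Mul(2, n)
W = Rational(-61091, 10182) (W = Add(Mul(2, -3), Pow(10182, -1)) = Add(-6, Rational(1, 10182)) = Rational(-61091, 10182) ≈ -5.9999)
Pow(W, -1) = Pow(Rational(-61091, 10182), -1) = Rational(-10182, 61091)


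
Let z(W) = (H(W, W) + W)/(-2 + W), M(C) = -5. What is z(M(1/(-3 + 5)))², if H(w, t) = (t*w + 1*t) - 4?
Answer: 121/49 ≈ 2.4694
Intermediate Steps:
H(w, t) = -4 + t + t*w (H(w, t) = (t*w + t) - 4 = (t + t*w) - 4 = -4 + t + t*w)
z(W) = (-4 + W² + 2*W)/(-2 + W) (z(W) = ((-4 + W + W*W) + W)/(-2 + W) = ((-4 + W + W²) + W)/(-2 + W) = (-4 + W² + 2*W)/(-2 + W))
z(M(1/(-3 + 5)))² = ((-4 + (-5)² + 2*(-5))/(-2 - 5))² = ((-4 + 25 - 10)/(-7))² = (-⅐*11)² = (-11/7)² = 121/49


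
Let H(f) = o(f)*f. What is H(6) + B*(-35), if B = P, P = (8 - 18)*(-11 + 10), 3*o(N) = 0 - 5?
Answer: -360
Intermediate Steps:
o(N) = -5/3 (o(N) = (0 - 5)/3 = (⅓)*(-5) = -5/3)
H(f) = -5*f/3
P = 10 (P = -10*(-1) = 10)
B = 10
H(6) + B*(-35) = -5/3*6 + 10*(-35) = -10 - 350 = -360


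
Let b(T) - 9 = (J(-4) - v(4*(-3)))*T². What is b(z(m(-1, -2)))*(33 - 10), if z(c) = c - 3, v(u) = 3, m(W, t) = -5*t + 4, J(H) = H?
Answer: -19274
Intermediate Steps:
m(W, t) = 4 - 5*t
z(c) = -3 + c
b(T) = 9 - 7*T² (b(T) = 9 + (-4 - 1*3)*T² = 9 + (-4 - 3)*T² = 9 - 7*T²)
b(z(m(-1, -2)))*(33 - 10) = (9 - 7*(-3 + (4 - 5*(-2)))²)*(33 - 10) = (9 - 7*(-3 + (4 + 10))²)*23 = (9 - 7*(-3 + 14)²)*23 = (9 - 7*11²)*23 = (9 - 7*121)*23 = (9 - 847)*23 = -838*23 = -19274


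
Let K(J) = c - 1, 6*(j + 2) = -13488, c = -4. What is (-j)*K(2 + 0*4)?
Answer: -11250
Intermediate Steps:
j = -2250 (j = -2 + (⅙)*(-13488) = -2 - 2248 = -2250)
K(J) = -5 (K(J) = -4 - 1 = -5)
(-j)*K(2 + 0*4) = -1*(-2250)*(-5) = 2250*(-5) = -11250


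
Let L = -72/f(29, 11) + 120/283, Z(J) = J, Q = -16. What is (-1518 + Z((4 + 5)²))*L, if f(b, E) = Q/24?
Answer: -44092908/283 ≈ -1.5581e+5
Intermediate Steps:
f(b, E) = -⅔ (f(b, E) = -16/24 = -16*1/24 = -⅔)
L = 30684/283 (L = -72/(-⅔) + 120/283 = -72*(-3/2) + 120*(1/283) = 108 + 120/283 = 30684/283 ≈ 108.42)
(-1518 + Z((4 + 5)²))*L = (-1518 + (4 + 5)²)*(30684/283) = (-1518 + 9²)*(30684/283) = (-1518 + 81)*(30684/283) = -1437*30684/283 = -44092908/283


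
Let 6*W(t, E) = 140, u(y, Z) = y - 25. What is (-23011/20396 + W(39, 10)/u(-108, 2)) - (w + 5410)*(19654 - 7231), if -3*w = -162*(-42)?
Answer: -45378751121339/1162572 ≈ -3.9033e+7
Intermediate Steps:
w = -2268 (w = -(-54)*(-42) = -⅓*6804 = -2268)
u(y, Z) = -25 + y
W(t, E) = 70/3 (W(t, E) = (⅙)*140 = 70/3)
(-23011/20396 + W(39, 10)/u(-108, 2)) - (w + 5410)*(19654 - 7231) = (-23011/20396 + 70/(3*(-25 - 108))) - (-2268 + 5410)*(19654 - 7231) = (-23011*1/20396 + (70/3)/(-133)) - 3142*12423 = (-23011/20396 + (70/3)*(-1/133)) - 1*39033066 = (-23011/20396 - 10/57) - 39033066 = -1515587/1162572 - 39033066 = -45378751121339/1162572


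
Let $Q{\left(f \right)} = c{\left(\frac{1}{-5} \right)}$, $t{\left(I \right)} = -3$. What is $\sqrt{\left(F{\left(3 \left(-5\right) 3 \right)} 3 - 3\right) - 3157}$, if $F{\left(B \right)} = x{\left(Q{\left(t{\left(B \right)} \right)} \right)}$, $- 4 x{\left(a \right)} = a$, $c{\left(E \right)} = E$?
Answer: $\frac{i \sqrt{315985}}{10} \approx 56.213 i$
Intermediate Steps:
$Q{\left(f \right)} = - \frac{1}{5}$ ($Q{\left(f \right)} = \frac{1}{-5} = - \frac{1}{5}$)
$x{\left(a \right)} = - \frac{a}{4}$
$F{\left(B \right)} = \frac{1}{20}$ ($F{\left(B \right)} = \left(- \frac{1}{4}\right) \left(- \frac{1}{5}\right) = \frac{1}{20}$)
$\sqrt{\left(F{\left(3 \left(-5\right) 3 \right)} 3 - 3\right) - 3157} = \sqrt{\left(\frac{1}{20} \cdot 3 - 3\right) - 3157} = \sqrt{\left(\frac{3}{20} - 3\right) - 3157} = \sqrt{- \frac{57}{20} - 3157} = \sqrt{- \frac{63197}{20}} = \frac{i \sqrt{315985}}{10}$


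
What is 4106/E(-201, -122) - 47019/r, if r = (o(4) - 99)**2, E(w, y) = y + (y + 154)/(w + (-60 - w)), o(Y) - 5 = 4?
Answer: -97549987/2481300 ≈ -39.314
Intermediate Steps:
o(Y) = 9 (o(Y) = 5 + 4 = 9)
E(w, y) = -77/30 + 59*y/60 (E(w, y) = y + (154 + y)/(-60) = y + (154 + y)*(-1/60) = y + (-77/30 - y/60) = -77/30 + 59*y/60)
r = 8100 (r = (9 - 99)**2 = (-90)**2 = 8100)
4106/E(-201, -122) - 47019/r = 4106/(-77/30 + (59/60)*(-122)) - 47019/8100 = 4106/(-77/30 - 3599/30) - 47019*1/8100 = 4106/(-1838/15) - 15673/2700 = 4106*(-15/1838) - 15673/2700 = -30795/919 - 15673/2700 = -97549987/2481300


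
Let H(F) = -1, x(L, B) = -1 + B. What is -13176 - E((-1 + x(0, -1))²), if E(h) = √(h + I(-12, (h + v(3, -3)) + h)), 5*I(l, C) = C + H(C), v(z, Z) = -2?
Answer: -13176 - 2*√3 ≈ -13179.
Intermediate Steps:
I(l, C) = -⅕ + C/5 (I(l, C) = (C - 1)/5 = (-1 + C)/5 = -⅕ + C/5)
E(h) = √(-⅗ + 7*h/5) (E(h) = √(h + (-⅕ + ((h - 2) + h)/5)) = √(h + (-⅕ + ((-2 + h) + h)/5)) = √(h + (-⅕ + (-2 + 2*h)/5)) = √(h + (-⅕ + (-⅖ + 2*h/5))) = √(h + (-⅗ + 2*h/5)) = √(-⅗ + 7*h/5))
-13176 - E((-1 + x(0, -1))²) = -13176 - √(-15 + 35*(-1 + (-1 - 1))²)/5 = -13176 - √(-15 + 35*(-1 - 2)²)/5 = -13176 - √(-15 + 35*(-3)²)/5 = -13176 - √(-15 + 35*9)/5 = -13176 - √(-15 + 315)/5 = -13176 - √300/5 = -13176 - 10*√3/5 = -13176 - 2*√3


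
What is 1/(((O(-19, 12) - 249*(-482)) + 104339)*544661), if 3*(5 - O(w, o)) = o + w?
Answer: 3/366607506473 ≈ 8.1831e-12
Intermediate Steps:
O(w, o) = 5 - o/3 - w/3 (O(w, o) = 5 - (o + w)/3 = 5 + (-o/3 - w/3) = 5 - o/3 - w/3)
1/(((O(-19, 12) - 249*(-482)) + 104339)*544661) = 1/((((5 - ⅓*12 - ⅓*(-19)) - 249*(-482)) + 104339)*544661) = (1/544661)/(((5 - 4 + 19/3) + 120018) + 104339) = (1/544661)/((22/3 + 120018) + 104339) = (1/544661)/(360076/3 + 104339) = (1/544661)/(673093/3) = (3/673093)*(1/544661) = 3/366607506473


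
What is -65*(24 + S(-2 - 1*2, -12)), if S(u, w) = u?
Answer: -1300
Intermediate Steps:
-65*(24 + S(-2 - 1*2, -12)) = -65*(24 + (-2 - 1*2)) = -65*(24 + (-2 - 2)) = -65*(24 - 4) = -65*20 = -1300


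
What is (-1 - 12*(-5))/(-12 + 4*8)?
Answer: 59/20 ≈ 2.9500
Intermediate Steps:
(-1 - 12*(-5))/(-12 + 4*8) = (-1 + 60)/(-12 + 32) = 59/20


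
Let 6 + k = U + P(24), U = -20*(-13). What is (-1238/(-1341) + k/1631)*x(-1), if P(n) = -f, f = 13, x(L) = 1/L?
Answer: -2342359/2187171 ≈ -1.0710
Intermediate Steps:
U = 260
P(n) = -13 (P(n) = -1*13 = -13)
k = 241 (k = -6 + (260 - 13) = -6 + 247 = 241)
(-1238/(-1341) + k/1631)*x(-1) = (-1238/(-1341) + 241/1631)/(-1) = (-1238*(-1/1341) + 241*(1/1631))*(-1) = (1238/1341 + 241/1631)*(-1) = (2342359/2187171)*(-1) = -2342359/2187171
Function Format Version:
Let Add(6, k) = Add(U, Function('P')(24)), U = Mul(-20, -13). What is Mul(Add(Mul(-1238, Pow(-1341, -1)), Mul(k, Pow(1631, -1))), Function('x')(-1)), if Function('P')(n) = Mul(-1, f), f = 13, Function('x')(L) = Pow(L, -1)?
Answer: Rational(-2342359, 2187171) ≈ -1.0710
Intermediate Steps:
U = 260
Function('P')(n) = -13 (Function('P')(n) = Mul(-1, 13) = -13)
k = 241 (k = Add(-6, Add(260, -13)) = Add(-6, 247) = 241)
Mul(Add(Mul(-1238, Pow(-1341, -1)), Mul(k, Pow(1631, -1))), Function('x')(-1)) = Mul(Add(Mul(-1238, Pow(-1341, -1)), Mul(241, Pow(1631, -1))), Pow(-1, -1)) = Mul(Add(Mul(-1238, Rational(-1, 1341)), Mul(241, Rational(1, 1631))), -1) = Mul(Add(Rational(1238, 1341), Rational(241, 1631)), -1) = Mul(Rational(2342359, 2187171), -1) = Rational(-2342359, 2187171)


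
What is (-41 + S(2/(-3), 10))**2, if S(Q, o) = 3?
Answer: 1444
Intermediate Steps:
(-41 + S(2/(-3), 10))**2 = (-41 + 3)**2 = (-38)**2 = 1444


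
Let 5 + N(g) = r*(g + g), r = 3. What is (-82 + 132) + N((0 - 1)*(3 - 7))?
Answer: 69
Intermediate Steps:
N(g) = -5 + 6*g (N(g) = -5 + 3*(g + g) = -5 + 3*(2*g) = -5 + 6*g)
(-82 + 132) + N((0 - 1)*(3 - 7)) = (-82 + 132) + (-5 + 6*((0 - 1)*(3 - 7))) = 50 + (-5 + 6*(-1*(-4))) = 50 + (-5 + 6*4) = 50 + (-5 + 24) = 50 + 19 = 69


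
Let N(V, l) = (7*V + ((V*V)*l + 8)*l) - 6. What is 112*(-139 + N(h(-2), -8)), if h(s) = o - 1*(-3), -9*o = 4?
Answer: 2058112/81 ≈ 25409.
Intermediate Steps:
o = -4/9 (o = -⅑*4 = -4/9 ≈ -0.44444)
h(s) = 23/9 (h(s) = -4/9 - 1*(-3) = -4/9 + 3 = 23/9)
N(V, l) = -6 + 7*V + l*(8 + l*V²) (N(V, l) = (7*V + (V²*l + 8)*l) - 6 = (7*V + (l*V² + 8)*l) - 6 = (7*V + (8 + l*V²)*l) - 6 = (7*V + l*(8 + l*V²)) - 6 = -6 + 7*V + l*(8 + l*V²))
112*(-139 + N(h(-2), -8)) = 112*(-139 + (-6 + 7*(23/9) + 8*(-8) + (23/9)²*(-8)²)) = 112*(-139 + (-6 + 161/9 - 64 + (529/81)*64)) = 112*(-139 + (-6 + 161/9 - 64 + 33856/81)) = 112*(-139 + 29635/81) = 112*(18376/81) = 2058112/81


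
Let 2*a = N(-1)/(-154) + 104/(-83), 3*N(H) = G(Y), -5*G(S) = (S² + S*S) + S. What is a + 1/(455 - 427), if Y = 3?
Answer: -37467/63910 ≈ -0.58625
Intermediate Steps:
G(S) = -2*S²/5 - S/5 (G(S) = -((S² + S*S) + S)/5 = -((S² + S²) + S)/5 = -(2*S² + S)/5 = -(S + 2*S²)/5 = -2*S²/5 - S/5)
N(H) = -7/5 (N(H) = (-⅕*3*(1 + 2*3))/3 = (-⅕*3*(1 + 6))/3 = (-⅕*3*7)/3 = (⅓)*(-21/5) = -7/5)
a = -11357/18260 (a = (-7/5/(-154) + 104/(-83))/2 = (-7/5*(-1/154) + 104*(-1/83))/2 = (1/110 - 104/83)/2 = (½)*(-11357/9130) = -11357/18260 ≈ -0.62196)
a + 1/(455 - 427) = -11357/18260 + 1/(455 - 427) = -11357/18260 + 1/28 = -37467/63910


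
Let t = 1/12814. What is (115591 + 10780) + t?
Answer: 1619317995/12814 ≈ 1.2637e+5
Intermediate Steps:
t = 1/12814 ≈ 7.8040e-5
(115591 + 10780) + t = (115591 + 10780) + 1/12814 = 126371 + 1/12814 = 1619317995/12814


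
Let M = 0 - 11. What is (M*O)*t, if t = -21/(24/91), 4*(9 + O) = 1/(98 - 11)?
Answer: -21938917/2784 ≈ -7880.4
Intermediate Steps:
O = -3131/348 (O = -9 + 1/(4*(98 - 11)) = -9 + (¼)/87 = -9 + (¼)*(1/87) = -9 + 1/348 = -3131/348 ≈ -8.9971)
M = -11
t = -637/8 (t = -21/(24*(1/91)) = -21/24/91 = -21*91/24 = -637/8 ≈ -79.625)
(M*O)*t = -11*(-3131/348)*(-637/8) = (34441/348)*(-637/8) = -21938917/2784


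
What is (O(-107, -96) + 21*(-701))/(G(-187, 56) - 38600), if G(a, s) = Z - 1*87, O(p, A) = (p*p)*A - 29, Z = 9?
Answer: 556927/19339 ≈ 28.798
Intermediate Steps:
O(p, A) = -29 + A*p**2 (O(p, A) = p**2*A - 29 = A*p**2 - 29 = -29 + A*p**2)
G(a, s) = -78 (G(a, s) = 9 - 1*87 = 9 - 87 = -78)
(O(-107, -96) + 21*(-701))/(G(-187, 56) - 38600) = ((-29 - 96*(-107)**2) + 21*(-701))/(-78 - 38600) = ((-29 - 96*11449) - 14721)/(-38678) = ((-29 - 1099104) - 14721)*(-1/38678) = (-1099133 - 14721)*(-1/38678) = -1113854*(-1/38678) = 556927/19339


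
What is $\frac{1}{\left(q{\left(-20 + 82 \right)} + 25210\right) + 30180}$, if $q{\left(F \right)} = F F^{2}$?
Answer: $\frac{1}{293718} \approx 3.4046 \cdot 10^{-6}$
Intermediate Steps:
$q{\left(F \right)} = F^{3}$
$\frac{1}{\left(q{\left(-20 + 82 \right)} + 25210\right) + 30180} = \frac{1}{\left(\left(-20 + 82\right)^{3} + 25210\right) + 30180} = \frac{1}{\left(62^{3} + 25210\right) + 30180} = \frac{1}{\left(238328 + 25210\right) + 30180} = \frac{1}{263538 + 30180} = \frac{1}{293718}$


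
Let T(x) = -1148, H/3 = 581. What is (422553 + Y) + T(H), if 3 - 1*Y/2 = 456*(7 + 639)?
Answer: -167741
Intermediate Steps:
H = 1743 (H = 3*581 = 1743)
Y = -589146 (Y = 6 - 912*(7 + 639) = 6 - 912*646 = 6 - 2*294576 = 6 - 589152 = -589146)
(422553 + Y) + T(H) = (422553 - 589146) - 1148 = -166593 - 1148 = -167741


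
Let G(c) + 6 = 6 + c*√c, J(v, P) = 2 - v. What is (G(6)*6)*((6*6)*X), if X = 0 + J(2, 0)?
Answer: 0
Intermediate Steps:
X = 0 (X = 0 + (2 - 1*2) = 0 + (2 - 2) = 0 + 0 = 0)
G(c) = c^(3/2) (G(c) = -6 + (6 + c*√c) = -6 + (6 + c^(3/2)) = c^(3/2))
(G(6)*6)*((6*6)*X) = (6^(3/2)*6)*((6*6)*0) = ((6*√6)*6)*(36*0) = (36*√6)*0 = 0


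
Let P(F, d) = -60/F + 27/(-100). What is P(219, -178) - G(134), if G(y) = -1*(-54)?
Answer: -398171/7300 ≈ -54.544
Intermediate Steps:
G(y) = 54
P(F, d) = -27/100 - 60/F (P(F, d) = -60/F + 27*(-1/100) = -60/F - 27/100 = -27/100 - 60/F)
P(219, -178) - G(134) = (-27/100 - 60/219) - 1*54 = (-27/100 - 60*1/219) - 54 = (-27/100 - 20/73) - 54 = -3971/7300 - 54 = -398171/7300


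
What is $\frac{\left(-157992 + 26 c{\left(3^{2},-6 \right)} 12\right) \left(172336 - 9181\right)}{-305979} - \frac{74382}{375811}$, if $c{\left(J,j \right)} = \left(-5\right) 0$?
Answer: $\frac{111348584166786}{1321727287} \approx 84245.0$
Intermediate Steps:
$c{\left(J,j \right)} = 0$
$\frac{\left(-157992 + 26 c{\left(3^{2},-6 \right)} 12\right) \left(172336 - 9181\right)}{-305979} - \frac{74382}{375811} = \frac{\left(-157992 + 26 \cdot 0 \cdot 12\right) \left(172336 - 9181\right)}{-305979} - \frac{74382}{375811} = \left(-157992 + 0 \cdot 12\right) 163155 \left(- \frac{1}{305979}\right) - \frac{74382}{375811} = \left(-157992 + 0\right) 163155 \left(- \frac{1}{305979}\right) - \frac{74382}{375811} = \left(-157992\right) 163155 \left(- \frac{1}{305979}\right) - \frac{74382}{375811} = \left(-25777184760\right) \left(- \frac{1}{305979}\right) - \frac{74382}{375811} = \frac{296289480}{3517} - \frac{74382}{375811} = \frac{111348584166786}{1321727287}$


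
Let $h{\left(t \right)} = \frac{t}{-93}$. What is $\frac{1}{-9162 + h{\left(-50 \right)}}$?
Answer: $- \frac{93}{852016} \approx -0.00010915$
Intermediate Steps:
$h{\left(t \right)} = - \frac{t}{93}$ ($h{\left(t \right)} = t \left(- \frac{1}{93}\right) = - \frac{t}{93}$)
$\frac{1}{-9162 + h{\left(-50 \right)}} = \frac{1}{-9162 - - \frac{50}{93}} = \frac{1}{-9162 + \frac{50}{93}} = \frac{1}{- \frac{852016}{93}} = - \frac{93}{852016}$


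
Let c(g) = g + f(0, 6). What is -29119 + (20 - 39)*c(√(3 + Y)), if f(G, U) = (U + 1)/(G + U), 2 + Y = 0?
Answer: -174961/6 ≈ -29160.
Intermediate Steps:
Y = -2 (Y = -2 + 0 = -2)
f(G, U) = (1 + U)/(G + U)
c(g) = 7/6 + g (c(g) = g + (1 + 6)/(0 + 6) = g + 7/6 = 7/6 + g)
-29119 + (20 - 39)*c(√(3 + Y)) = -29119 + (20 - 39)*(7/6 + √(3 - 2)) = -29119 - 19*(7/6 + √1) = -29119 - 19*(7/6 + 1) = -29119 - 19*13/6 = -29119 - 247/6 = -174961/6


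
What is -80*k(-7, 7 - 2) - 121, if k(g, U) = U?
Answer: -521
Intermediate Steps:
-80*k(-7, 7 - 2) - 121 = -80*(7 - 2) - 121 = -80*5 - 121 = -400 - 121 = -521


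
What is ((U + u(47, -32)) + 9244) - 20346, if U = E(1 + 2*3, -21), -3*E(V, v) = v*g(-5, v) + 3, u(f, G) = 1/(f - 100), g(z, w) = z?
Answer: -590315/53 ≈ -11138.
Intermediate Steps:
u(f, G) = 1/(-100 + f)
E(V, v) = -1 + 5*v/3 (E(V, v) = -(v*(-5) + 3)/3 = -(-5*v + 3)/3 = -(3 - 5*v)/3 = -1 + 5*v/3)
U = -36 (U = -1 + (5/3)*(-21) = -1 - 35 = -36)
((U + u(47, -32)) + 9244) - 20346 = ((-36 + 1/(-100 + 47)) + 9244) - 20346 = ((-36 + 1/(-53)) + 9244) - 20346 = ((-36 - 1/53) + 9244) - 20346 = (-1909/53 + 9244) - 20346 = 488023/53 - 20346 = -590315/53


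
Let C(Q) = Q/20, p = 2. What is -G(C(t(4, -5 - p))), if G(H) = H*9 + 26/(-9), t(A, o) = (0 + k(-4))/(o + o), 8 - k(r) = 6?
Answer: 3721/1260 ≈ 2.9532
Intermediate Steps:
k(r) = 2 (k(r) = 8 - 1*6 = 8 - 6 = 2)
t(A, o) = 1/o (t(A, o) = (0 + 2)/(o + o) = 2/((2*o)) = 2*(1/(2*o)) = 1/o)
C(Q) = Q/20 (C(Q) = Q*(1/20) = Q/20)
G(H) = -26/9 + 9*H (G(H) = 9*H + 26*(-⅑) = 9*H - 26/9 = -26/9 + 9*H)
-G(C(t(4, -5 - p))) = -(-26/9 + 9*(1/(20*(-5 - 1*2)))) = -(-26/9 + 9*(1/(20*(-5 - 2)))) = -(-26/9 + 9*((1/20)/(-7))) = -(-26/9 + 9*((1/20)*(-⅐))) = -(-26/9 + 9*(-1/140)) = -(-26/9 - 9/140) = -1*(-3721/1260) = 3721/1260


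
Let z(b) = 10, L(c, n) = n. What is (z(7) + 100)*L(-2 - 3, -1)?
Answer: -110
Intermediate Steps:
(z(7) + 100)*L(-2 - 3, -1) = (10 + 100)*(-1) = 110*(-1) = -110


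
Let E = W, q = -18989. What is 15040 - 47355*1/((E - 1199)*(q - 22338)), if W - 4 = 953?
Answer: 13674273455/909194 ≈ 15040.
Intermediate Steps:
W = 957 (W = 4 + 953 = 957)
E = 957
15040 - 47355*1/((E - 1199)*(q - 22338)) = 15040 - 47355*1/((-18989 - 22338)*(957 - 1199)) = 15040 - 47355/((-41327*(-242))) = 15040 - 47355/10001134 = 15040 - 47355*1/10001134 = 15040 - 4305/909194 = 13674273455/909194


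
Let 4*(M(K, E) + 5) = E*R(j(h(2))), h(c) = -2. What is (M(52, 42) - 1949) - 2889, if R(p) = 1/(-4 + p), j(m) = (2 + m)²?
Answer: -38765/8 ≈ -4845.6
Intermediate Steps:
M(K, E) = -5 - E/16 (M(K, E) = -5 + (E/(-4 + (2 - 2)²))/4 = -5 + (E/(-4 + 0²))/4 = -5 + (E/(-4 + 0))/4 = -5 + (E/(-4))/4 = -5 + (E*(-¼))/4 = -5 + (-E/4)/4 = -5 - E/16)
(M(52, 42) - 1949) - 2889 = ((-5 - 1/16*42) - 1949) - 2889 = ((-5 - 21/8) - 1949) - 2889 = (-61/8 - 1949) - 2889 = -15653/8 - 2889 = -38765/8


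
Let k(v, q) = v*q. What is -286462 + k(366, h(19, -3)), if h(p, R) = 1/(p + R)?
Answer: -2291513/8 ≈ -2.8644e+5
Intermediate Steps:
h(p, R) = 1/(R + p)
k(v, q) = q*v
-286462 + k(366, h(19, -3)) = -286462 + 366/(-3 + 19) = -286462 + 366/16 = -286462 + (1/16)*366 = -286462 + 183/8 = -2291513/8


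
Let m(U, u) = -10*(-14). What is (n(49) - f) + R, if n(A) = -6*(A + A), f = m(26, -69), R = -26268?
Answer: -26996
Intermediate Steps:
m(U, u) = 140
f = 140
n(A) = -12*A
(n(49) - f) + R = (-12*49 - 1*140) - 26268 = (-588 - 140) - 26268 = -728 - 26268 = -26996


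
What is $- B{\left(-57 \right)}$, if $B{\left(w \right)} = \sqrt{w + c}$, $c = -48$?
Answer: $- i \sqrt{105} \approx - 10.247 i$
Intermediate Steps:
$B{\left(w \right)} = \sqrt{-48 + w}$ ($B{\left(w \right)} = \sqrt{w - 48} = \sqrt{-48 + w}$)
$- B{\left(-57 \right)} = - \sqrt{-48 - 57} = - \sqrt{-105} = - i \sqrt{105}$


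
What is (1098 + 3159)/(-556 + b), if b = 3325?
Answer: 1419/923 ≈ 1.5374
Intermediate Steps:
(1098 + 3159)/(-556 + b) = (1098 + 3159)/(-556 + 3325) = 4257/2769 = 4257*(1/2769) = 1419/923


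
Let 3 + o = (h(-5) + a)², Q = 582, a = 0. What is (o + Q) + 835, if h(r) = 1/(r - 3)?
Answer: 90497/64 ≈ 1414.0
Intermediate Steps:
h(r) = 1/(-3 + r)
o = -191/64 (o = -3 + (1/(-3 - 5) + 0)² = -3 + (1/(-8) + 0)² = -3 + (-⅛ + 0)² = -3 + (-⅛)² = -3 + 1/64 = -191/64 ≈ -2.9844)
(o + Q) + 835 = (-191/64 + 582) + 835 = 37057/64 + 835 = 90497/64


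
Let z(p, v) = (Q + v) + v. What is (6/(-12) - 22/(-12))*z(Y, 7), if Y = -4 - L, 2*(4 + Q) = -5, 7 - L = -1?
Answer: 10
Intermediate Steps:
L = 8 (L = 7 - 1*(-1) = 7 + 1 = 8)
Q = -13/2 (Q = -4 + (½)*(-5) = -4 - 5/2 = -13/2 ≈ -6.5000)
Y = -12 (Y = -4 - 1*8 = -4 - 8 = -12)
z(p, v) = -13/2 + 2*v (z(p, v) = (-13/2 + v) + v = -13/2 + 2*v)
(6/(-12) - 22/(-12))*z(Y, 7) = (6/(-12) - 22/(-12))*(-13/2 + 2*7) = (6*(-1/12) - 22*(-1/12))*(-13/2 + 14) = (-½ + 11/6)*(15/2) = (4/3)*(15/2) = 10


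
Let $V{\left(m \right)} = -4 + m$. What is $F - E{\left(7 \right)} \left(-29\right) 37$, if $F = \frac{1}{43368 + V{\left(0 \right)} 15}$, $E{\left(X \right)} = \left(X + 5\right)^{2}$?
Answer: $\frac{6691605697}{43308} \approx 1.5451 \cdot 10^{5}$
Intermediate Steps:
$E{\left(X \right)} = \left(5 + X\right)^{2}$
$F = \frac{1}{43308}$ ($F = \frac{1}{43368 + \left(-4 + 0\right) 15} = \frac{1}{43368 - 60} = \frac{1}{43308} \approx 2.309 \cdot 10^{-5}$)
$F - E{\left(7 \right)} \left(-29\right) 37 = \frac{1}{43308} - \left(5 + 7\right)^{2} \left(-29\right) 37 = \frac{1}{43308} - 12^{2} \left(-29\right) 37 = \frac{1}{43308} - 144 \left(-29\right) 37 = \frac{1}{43308} - \left(-4176\right) 37 = \frac{1}{43308} - -154512 = \frac{1}{43308} + 154512 = \frac{6691605697}{43308}$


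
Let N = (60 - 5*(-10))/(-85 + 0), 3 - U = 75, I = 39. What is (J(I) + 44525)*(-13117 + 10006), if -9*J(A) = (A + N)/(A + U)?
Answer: -13713249326/99 ≈ -1.3852e+8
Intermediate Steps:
U = -72 (U = 3 - 1*75 = 3 - 75 = -72)
N = -22/17 (N = (60 + 50)/(-85) = 110*(-1/85) = -22/17 ≈ -1.2941)
J(A) = -(-22/17 + A)/(9*(-72 + A)) (J(A) = -(A - 22/17)/(9*(A - 72)) = -(-22/17 + A)/(9*(-72 + A)))
(J(I) + 44525)*(-13117 + 10006) = ((22 - 17*39)/(153*(-72 + 39)) + 44525)*(-13117 + 10006) = ((1/153)*(22 - 663)/(-33) + 44525)*(-3111) = ((1/153)*(-1/33)*(-641) + 44525)*(-3111) = (641/5049 + 44525)*(-3111) = (224807366/5049)*(-3111) = -13713249326/99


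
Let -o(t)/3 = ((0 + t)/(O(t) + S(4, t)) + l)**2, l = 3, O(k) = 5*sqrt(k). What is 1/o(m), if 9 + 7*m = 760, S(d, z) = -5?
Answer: -247916934650/1758012087243 + 3130806350*sqrt(5257)/1758012087243 ≈ -0.011898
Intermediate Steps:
m = 751/7 (m = -9/7 + (1/7)*760 = -9/7 + 760/7 = 751/7 ≈ 107.29)
o(t) = -3*(3 + t/(-5 + 5*sqrt(t)))**2 (o(t) = -3*((0 + t)/(5*sqrt(t) - 5) + 3)**2 = -3*(t/(-5 + 5*sqrt(t)) + 3)**2 = -3*(3 + t/(-5 + 5*sqrt(t)))**2)
1/o(m) = 1/(-3*(-15 + 751/7 + 15*sqrt(751/7))**2/(25*(-1 + sqrt(751/7))**2)) = 1/(-3*(-15 + 751/7 + 15*(sqrt(5257)/7))**2/(25*(-1 + sqrt(5257)/7)**2)) = 1/(-3*(-15 + 751/7 + 15*sqrt(5257)/7)**2/(25*(-1 + sqrt(5257)/7)**2)) = 1/(-3*(646/7 + 15*sqrt(5257)/7)**2/(25*(-1 + sqrt(5257)/7)**2)) = -25*(-1 + sqrt(5257)/7)**2/(3*(646/7 + 15*sqrt(5257)/7)**2)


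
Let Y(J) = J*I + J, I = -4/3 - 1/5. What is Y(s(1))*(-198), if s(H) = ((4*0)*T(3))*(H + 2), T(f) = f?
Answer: 0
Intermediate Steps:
I = -23/15 (I = -4*1/3 - 1*1/5 = -4/3 - 1/5 = -23/15 ≈ -1.5333)
s(H) = 0 (s(H) = ((4*0)*3)*(H + 2) = (0*3)*(2 + H) = 0*(2 + H) = 0)
Y(J) = -8*J/15 (Y(J) = J*(-23/15) + J = -23*J/15 + J = -8*J/15)
Y(s(1))*(-198) = -8/15*0*(-198) = 0*(-198) = 0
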